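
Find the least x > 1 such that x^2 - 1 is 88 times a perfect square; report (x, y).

(x, y) = (197, 21)

First expand sqrt(88) as a continued fraction. With x_i = (sqrt(88) + m_i)/d_i and (m_0, d_0) = (0, 1): a_0 = floor(sqrt(88)) = 9, since 9^2 = 81 <= 88 < 100 = 10^2.
Iterate m_{i+1} = d_i*a_i - m_i, d_{i+1} = (88 - m_{i+1}^2)/d_i, a_{i+1} = floor((a_0 + m_{i+1})/d_{i+1}):
  m_1 = 1*9 - 0 = 9, d_1 = (88 - 9^2)/1 = 7/1 = 7, a_1 = floor((9 + 9)/7) = 2.
  m_2 = 7*2 - 9 = 5, d_2 = (88 - 5^2)/7 = 63/7 = 9, a_2 = floor((9 + 5)/9) = 1.
  m_3 = 9*1 - 5 = 4, d_3 = (88 - 4^2)/9 = 72/9 = 8, a_3 = floor((9 + 4)/8) = 1.
  m_4 = 8*1 - 4 = 4, d_4 = (88 - 4^2)/8 = 72/8 = 9, a_4 = floor((9 + 4)/9) = 1.
  m_5 = 9*1 - 4 = 5, d_5 = (88 - 5^2)/9 = 63/9 = 7, a_5 = floor((9 + 5)/7) = 2.
  m_6 = 7*2 - 5 = 9, d_6 = (88 - 9^2)/7 = 7/7 = 1, a_6 = floor((9 + 9)/1) = 18.
  m_7 = 1*18 - 9 = 9, d_7 = (88 - 9^2)/1 = 7/1 = 7: (m_7, d_7) = (m_1, d_1) = (9, 7), so from here the quotients repeat a_1, ..., a_6; the period length is 6.
So sqrt(88) = [9; (2, 1, 1, 1, 2, 18)] with period length k = 6.
k is even, so the fundamental solution of x^2 - 88y^2 = 1 is (p_{k-1}, q_{k-1}) = (p_5, q_5); compute convergents through index 5.
Convergents (p_i = a_i*p_{i-1} + p_{i-2}, q_i = a_i*q_{i-1} + q_{i-2} with p_{-2}=0, p_{-1}=1, q_{-2}=1, q_{-1}=0):
  i=0: a_0=9, p_0 = 9*1 + 0 = 9, q_0 = 9*0 + 1 = 1.
  i=1: a_1=2, p_1 = 2*9 + 1 = 19, q_1 = 2*1 + 0 = 2.
  i=2: a_2=1, p_2 = 1*19 + 9 = 28, q_2 = 1*2 + 1 = 3.
  i=3: a_3=1, p_3 = 1*28 + 19 = 47, q_3 = 1*3 + 2 = 5.
  i=4: a_4=1, p_4 = 1*47 + 28 = 75, q_4 = 1*5 + 3 = 8.
  i=5: a_5=2, p_5 = 2*75 + 47 = 197, q_5 = 2*8 + 5 = 21.
Check: 197^2 - 88*21^2 = 38809 - 38808 = 1, so (x, y) = (197, 21) solves the equation, and by the theorem it is the least positive solution.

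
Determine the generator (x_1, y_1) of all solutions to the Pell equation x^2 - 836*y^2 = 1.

(x, y) = (46551, 1610)

First expand sqrt(836) as a continued fraction. With x_i = (sqrt(836) + m_i)/d_i and (m_0, d_0) = (0, 1): a_0 = floor(sqrt(836)) = 28, since 28^2 = 784 <= 836 < 841 = 29^2.
Iterate m_{i+1} = d_i*a_i - m_i, d_{i+1} = (836 - m_{i+1}^2)/d_i, a_{i+1} = floor((a_0 + m_{i+1})/d_{i+1}):
  m_1 = 1*28 - 0 = 28, d_1 = (836 - 28^2)/1 = 52/1 = 52, a_1 = floor((28 + 28)/52) = 1.
  m_2 = 52*1 - 28 = 24, d_2 = (836 - 24^2)/52 = 260/52 = 5, a_2 = floor((28 + 24)/5) = 10.
  m_3 = 5*10 - 24 = 26, d_3 = (836 - 26^2)/5 = 160/5 = 32, a_3 = floor((28 + 26)/32) = 1.
  m_4 = 32*1 - 26 = 6, d_4 = (836 - 6^2)/32 = 800/32 = 25, a_4 = floor((28 + 6)/25) = 1.
  m_5 = 25*1 - 6 = 19, d_5 = (836 - 19^2)/25 = 475/25 = 19, a_5 = floor((28 + 19)/19) = 2.
  m_6 = 19*2 - 19 = 19, d_6 = (836 - 19^2)/19 = 475/19 = 25, a_6 = floor((28 + 19)/25) = 1.
  m_7 = 25*1 - 19 = 6, d_7 = (836 - 6^2)/25 = 800/25 = 32, a_7 = floor((28 + 6)/32) = 1.
  m_8 = 32*1 - 6 = 26, d_8 = (836 - 26^2)/32 = 160/32 = 5, a_8 = floor((28 + 26)/5) = 10.
  m_9 = 5*10 - 26 = 24, d_9 = (836 - 24^2)/5 = 260/5 = 52, a_9 = floor((28 + 24)/52) = 1.
  m_10 = 52*1 - 24 = 28, d_10 = (836 - 28^2)/52 = 52/52 = 1, a_10 = floor((28 + 28)/1) = 56.
  m_11 = 1*56 - 28 = 28, d_11 = (836 - 28^2)/1 = 52/1 = 52: (m_11, d_11) = (m_1, d_1) = (28, 52), so from here the quotients repeat a_1, ..., a_10; the period length is 10.
So sqrt(836) = [28; (1, 10, 1, 1, 2, 1, 1, 10, 1, 56)] with period length k = 10.
k is even, so the fundamental solution of x^2 - 836y^2 = 1 is (p_{k-1}, q_{k-1}) = (p_9, q_9); compute convergents through index 9.
Convergents (p_i = a_i*p_{i-1} + p_{i-2}, q_i = a_i*q_{i-1} + q_{i-2} with p_{-2}=0, p_{-1}=1, q_{-2}=1, q_{-1}=0):
  i=0: a_0=28, p_0 = 28*1 + 0 = 28, q_0 = 28*0 + 1 = 1.
  i=1: a_1=1, p_1 = 1*28 + 1 = 29, q_1 = 1*1 + 0 = 1.
  i=2: a_2=10, p_2 = 10*29 + 28 = 318, q_2 = 10*1 + 1 = 11.
  i=3: a_3=1, p_3 = 1*318 + 29 = 347, q_3 = 1*11 + 1 = 12.
  i=4: a_4=1, p_4 = 1*347 + 318 = 665, q_4 = 1*12 + 11 = 23.
  i=5: a_5=2, p_5 = 2*665 + 347 = 1677, q_5 = 2*23 + 12 = 58.
  i=6: a_6=1, p_6 = 1*1677 + 665 = 2342, q_6 = 1*58 + 23 = 81.
  i=7: a_7=1, p_7 = 1*2342 + 1677 = 4019, q_7 = 1*81 + 58 = 139.
  i=8: a_8=10, p_8 = 10*4019 + 2342 = 42532, q_8 = 10*139 + 81 = 1471.
  i=9: a_9=1, p_9 = 1*42532 + 4019 = 46551, q_9 = 1*1471 + 139 = 1610.
Check: 46551^2 - 836*1610^2 = 2166995601 - 2166995600 = 1, so (x, y) = (46551, 1610) solves the equation, and by the theorem it is the least positive solution.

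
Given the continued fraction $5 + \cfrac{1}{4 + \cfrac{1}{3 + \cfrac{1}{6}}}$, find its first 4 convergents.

5/1, 21/4, 68/13, 429/82

Using the convergent recurrence p_i = a_i*p_{i-1} + p_{i-2}, q_i = a_i*q_{i-1} + q_{i-2} with p_{-2}=0, p_{-1}=1, q_{-2}=1, q_{-1}=0:
  i=0: a_0=5, p_0 = 5*1 + 0 = 5, q_0 = 5*0 + 1 = 1.
  i=1: a_1=4, p_1 = 4*5 + 1 = 21, q_1 = 4*1 + 0 = 4.
  i=2: a_2=3, p_2 = 3*21 + 5 = 68, q_2 = 3*4 + 1 = 13.
  i=3: a_3=6, p_3 = 6*68 + 21 = 429, q_3 = 6*13 + 4 = 82.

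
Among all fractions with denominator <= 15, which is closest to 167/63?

37/14

Expand x = 167/63 as a continued fraction with the Euclidean algorithm:
  167 = 2*63 + 41, so a_0 = 2.
  63 = 1*41 + 22, so a_1 = 1.
  41 = 1*22 + 19, so a_2 = 1.
  22 = 1*19 + 3, so a_3 = 1.
  19 = 6*3 + 1, so a_4 = 6.
  3 = 3*1 + 0, so a_5 = 3.
so x = [2; 1, 1, 1, 6, 3].
Convergents (p_i = a_i*p_{i-1} + p_{i-2}, q_i = a_i*q_{i-1} + q_{i-2} with p_{-2}=0, p_{-1}=1, q_{-2}=1, q_{-1}=0), until the denominator exceeds 15:
  i=0: a_0=2, p_0 = 2*1 + 0 = 2, q_0 = 2*0 + 1 = 1.
  i=1: a_1=1, p_1 = 1*2 + 1 = 3, q_1 = 1*1 + 0 = 1.
  i=2: a_2=1, p_2 = 1*3 + 2 = 5, q_2 = 1*1 + 1 = 2.
  i=3: a_3=1, p_3 = 1*5 + 3 = 8, q_3 = 1*2 + 1 = 3.
  i=4: a_4=6, p_4 = 6*8 + 5 = 53, q_4 = 6*3 + 2 = 20.
q_4 = 20 > 15, so the last convergent with denominator <= 15 is p_3/q_3 = 8/3.
The closest fraction with denominator <= 15 is either p_3/q_3 or the intermediate fraction (k*p_3 + p_2)/(k*q_3 + q_2) with the largest k >= 1 whose denominator stays <= 15; these approach x as k grows, and every other convergent or intermediate fraction in range is farther away.
Largest k: floor((15 - q_2)/q_3) = floor((15 - 2)/3) = 4.
That gives (4*8 + 5)/(4*3 + 2) = 37/14.
Compare the errors: |x - 8/3| = |167*3 - 8*63|/(63*3) = 3/189, and |x - 37/14| = |167*14 - 37*63|/(63*14) = 7/882.
Cross-multiplying, 7*189 = 1323 < 2646 = 3*882, so 7/882 is smaller: the intermediate fraction 37/14 is closer to x than 8/3.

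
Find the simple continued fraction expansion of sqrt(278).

[16; (1, 2, 16, 2, 1, 32)]

Write x_i = (sqrt(278) + m_i)/d_i with (m_0, d_0) = (0, 1). a_0 = floor(sqrt(278)) = 16, since 16^2 = 256 <= 278 < 289 = 17^2.
Iterate m_{i+1} = d_i*a_i - m_i, d_{i+1} = (278 - m_{i+1}^2)/d_i, a_{i+1} = floor((a_0 + m_{i+1})/d_{i+1}):
  m_1 = 1*16 - 0 = 16, d_1 = (278 - 16^2)/1 = 22/1 = 22, a_1 = floor((16 + 16)/22) = 1.
  m_2 = 22*1 - 16 = 6, d_2 = (278 - 6^2)/22 = 242/22 = 11, a_2 = floor((16 + 6)/11) = 2.
  m_3 = 11*2 - 6 = 16, d_3 = (278 - 16^2)/11 = 22/11 = 2, a_3 = floor((16 + 16)/2) = 16.
  m_4 = 2*16 - 16 = 16, d_4 = (278 - 16^2)/2 = 22/2 = 11, a_4 = floor((16 + 16)/11) = 2.
  m_5 = 11*2 - 16 = 6, d_5 = (278 - 6^2)/11 = 242/11 = 22, a_5 = floor((16 + 6)/22) = 1.
  m_6 = 22*1 - 6 = 16, d_6 = (278 - 16^2)/22 = 22/22 = 1, a_6 = floor((16 + 16)/1) = 32.
  m_7 = 1*32 - 16 = 16, d_7 = (278 - 16^2)/1 = 22/1 = 22: (m_7, d_7) = (m_1, d_1) = (16, 22), so from here the quotients repeat a_1, ..., a_6; the period length is 6.
Hence the expansion of sqrt(278) is a_0 = 16 followed by the repeating block 1, 2, 16, 2, 1, 32 (period 6).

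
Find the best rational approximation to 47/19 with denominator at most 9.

5/2

Expand x = 47/19 as a continued fraction with the Euclidean algorithm:
  47 = 2*19 + 9, so a_0 = 2.
  19 = 2*9 + 1, so a_1 = 2.
  9 = 9*1 + 0, so a_2 = 9.
so x = [2; 2, 9].
Convergents (p_i = a_i*p_{i-1} + p_{i-2}, q_i = a_i*q_{i-1} + q_{i-2} with p_{-2}=0, p_{-1}=1, q_{-2}=1, q_{-1}=0), until the denominator exceeds 9:
  i=0: a_0=2, p_0 = 2*1 + 0 = 2, q_0 = 2*0 + 1 = 1.
  i=1: a_1=2, p_1 = 2*2 + 1 = 5, q_1 = 2*1 + 0 = 2.
  i=2: a_2=9, p_2 = 9*5 + 2 = 47, q_2 = 9*2 + 1 = 19.
q_2 = 19 > 9, so the last convergent with denominator <= 9 is p_1/q_1 = 5/2.
The closest fraction with denominator <= 9 is either p_1/q_1 or the intermediate fraction (k*p_1 + p_0)/(k*q_1 + q_0) with the largest k >= 1 whose denominator stays <= 9; these approach x as k grows, and every other convergent or intermediate fraction in range is farther away.
Largest k: floor((9 - q_0)/q_1) = floor((9 - 1)/2) = 4.
That gives (4*5 + 2)/(4*2 + 1) = 22/9.
Compare the errors: |x - 5/2| = |47*2 - 5*19|/(19*2) = 1/38, and |x - 22/9| = |47*9 - 22*19|/(19*9) = 5/171.
Cross-multiplying, 1*171 = 171 < 190 = 5*38, so 1/38 is smaller: the convergent 5/2 is closer to x than 22/9.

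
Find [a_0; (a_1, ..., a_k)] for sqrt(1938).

[44; (44, 88)]

Write x_i = (sqrt(1938) + m_i)/d_i with (m_0, d_0) = (0, 1). a_0 = floor(sqrt(1938)) = 44, since 44^2 = 1936 <= 1938 < 2025 = 45^2.
Iterate m_{i+1} = d_i*a_i - m_i, d_{i+1} = (1938 - m_{i+1}^2)/d_i, a_{i+1} = floor((a_0 + m_{i+1})/d_{i+1}):
  m_1 = 1*44 - 0 = 44, d_1 = (1938 - 44^2)/1 = 2/1 = 2, a_1 = floor((44 + 44)/2) = 44.
  m_2 = 2*44 - 44 = 44, d_2 = (1938 - 44^2)/2 = 2/2 = 1, a_2 = floor((44 + 44)/1) = 88.
  m_3 = 1*88 - 44 = 44, d_3 = (1938 - 44^2)/1 = 2/1 = 2: (m_3, d_3) = (m_1, d_1) = (44, 2), so from here the quotients repeat a_1, a_2; the period length is 2.
Hence the expansion of sqrt(1938) is a_0 = 44 followed by the repeating block 44, 88 (period 2).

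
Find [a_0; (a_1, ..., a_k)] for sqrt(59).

Write x_i = (sqrt(59) + m_i)/d_i with (m_0, d_0) = (0, 1). a_0 = floor(sqrt(59)) = 7, since 7^2 = 49 <= 59 < 64 = 8^2.
Iterate m_{i+1} = d_i*a_i - m_i, d_{i+1} = (59 - m_{i+1}^2)/d_i, a_{i+1} = floor((a_0 + m_{i+1})/d_{i+1}):
  m_1 = 1*7 - 0 = 7, d_1 = (59 - 7^2)/1 = 10/1 = 10, a_1 = floor((7 + 7)/10) = 1.
  m_2 = 10*1 - 7 = 3, d_2 = (59 - 3^2)/10 = 50/10 = 5, a_2 = floor((7 + 3)/5) = 2.
  m_3 = 5*2 - 3 = 7, d_3 = (59 - 7^2)/5 = 10/5 = 2, a_3 = floor((7 + 7)/2) = 7.
  m_4 = 2*7 - 7 = 7, d_4 = (59 - 7^2)/2 = 10/2 = 5, a_4 = floor((7 + 7)/5) = 2.
  m_5 = 5*2 - 7 = 3, d_5 = (59 - 3^2)/5 = 50/5 = 10, a_5 = floor((7 + 3)/10) = 1.
  m_6 = 10*1 - 3 = 7, d_6 = (59 - 7^2)/10 = 10/10 = 1, a_6 = floor((7 + 7)/1) = 14.
  m_7 = 1*14 - 7 = 7, d_7 = (59 - 7^2)/1 = 10/1 = 10: (m_7, d_7) = (m_1, d_1) = (7, 10), so from here the quotients repeat a_1, ..., a_6; the period length is 6.
Hence the expansion of sqrt(59) is a_0 = 7 followed by the repeating block 1, 2, 7, 2, 1, 14 (period 6).

[7; (1, 2, 7, 2, 1, 14)]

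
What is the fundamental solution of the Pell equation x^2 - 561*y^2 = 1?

(x, y) = (522785, 22072)

First expand sqrt(561) as a continued fraction. With x_i = (sqrt(561) + m_i)/d_i and (m_0, d_0) = (0, 1): a_0 = floor(sqrt(561)) = 23, since 23^2 = 529 <= 561 < 576 = 24^2.
Iterate m_{i+1} = d_i*a_i - m_i, d_{i+1} = (561 - m_{i+1}^2)/d_i, a_{i+1} = floor((a_0 + m_{i+1})/d_{i+1}):
  m_1 = 1*23 - 0 = 23, d_1 = (561 - 23^2)/1 = 32/1 = 32, a_1 = floor((23 + 23)/32) = 1.
  m_2 = 32*1 - 23 = 9, d_2 = (561 - 9^2)/32 = 480/32 = 15, a_2 = floor((23 + 9)/15) = 2.
  m_3 = 15*2 - 9 = 21, d_3 = (561 - 21^2)/15 = 120/15 = 8, a_3 = floor((23 + 21)/8) = 5.
  m_4 = 8*5 - 21 = 19, d_4 = (561 - 19^2)/8 = 200/8 = 25, a_4 = floor((23 + 19)/25) = 1.
  m_5 = 25*1 - 19 = 6, d_5 = (561 - 6^2)/25 = 525/25 = 21, a_5 = floor((23 + 6)/21) = 1.
  m_6 = 21*1 - 6 = 15, d_6 = (561 - 15^2)/21 = 336/21 = 16, a_6 = floor((23 + 15)/16) = 2.
  m_7 = 16*2 - 15 = 17, d_7 = (561 - 17^2)/16 = 272/16 = 17, a_7 = floor((23 + 17)/17) = 2.
  m_8 = 17*2 - 17 = 17, d_8 = (561 - 17^2)/17 = 272/17 = 16, a_8 = floor((23 + 17)/16) = 2.
  m_9 = 16*2 - 17 = 15, d_9 = (561 - 15^2)/16 = 336/16 = 21, a_9 = floor((23 + 15)/21) = 1.
  m_10 = 21*1 - 15 = 6, d_10 = (561 - 6^2)/21 = 525/21 = 25, a_10 = floor((23 + 6)/25) = 1.
  m_11 = 25*1 - 6 = 19, d_11 = (561 - 19^2)/25 = 200/25 = 8, a_11 = floor((23 + 19)/8) = 5.
  m_12 = 8*5 - 19 = 21, d_12 = (561 - 21^2)/8 = 120/8 = 15, a_12 = floor((23 + 21)/15) = 2.
  m_13 = 15*2 - 21 = 9, d_13 = (561 - 9^2)/15 = 480/15 = 32, a_13 = floor((23 + 9)/32) = 1.
  m_14 = 32*1 - 9 = 23, d_14 = (561 - 23^2)/32 = 32/32 = 1, a_14 = floor((23 + 23)/1) = 46.
  m_15 = 1*46 - 23 = 23, d_15 = (561 - 23^2)/1 = 32/1 = 32: (m_15, d_15) = (m_1, d_1) = (23, 32), so from here the quotients repeat a_1, ..., a_14; the period length is 14.
So sqrt(561) = [23; (1, 2, 5, 1, 1, 2, 2, 2, 1, 1, 5, 2, 1, 46)] with period length k = 14.
k is even, so the fundamental solution of x^2 - 561y^2 = 1 is (p_{k-1}, q_{k-1}) = (p_13, q_13); compute convergents through index 13.
Convergents (p_i = a_i*p_{i-1} + p_{i-2}, q_i = a_i*q_{i-1} + q_{i-2} with p_{-2}=0, p_{-1}=1, q_{-2}=1, q_{-1}=0):
  i=0: a_0=23, p_0 = 23*1 + 0 = 23, q_0 = 23*0 + 1 = 1.
  i=1: a_1=1, p_1 = 1*23 + 1 = 24, q_1 = 1*1 + 0 = 1.
  i=2: a_2=2, p_2 = 2*24 + 23 = 71, q_2 = 2*1 + 1 = 3.
  i=3: a_3=5, p_3 = 5*71 + 24 = 379, q_3 = 5*3 + 1 = 16.
  i=4: a_4=1, p_4 = 1*379 + 71 = 450, q_4 = 1*16 + 3 = 19.
  i=5: a_5=1, p_5 = 1*450 + 379 = 829, q_5 = 1*19 + 16 = 35.
  i=6: a_6=2, p_6 = 2*829 + 450 = 2108, q_6 = 2*35 + 19 = 89.
  i=7: a_7=2, p_7 = 2*2108 + 829 = 5045, q_7 = 2*89 + 35 = 213.
  i=8: a_8=2, p_8 = 2*5045 + 2108 = 12198, q_8 = 2*213 + 89 = 515.
  i=9: a_9=1, p_9 = 1*12198 + 5045 = 17243, q_9 = 1*515 + 213 = 728.
  i=10: a_10=1, p_10 = 1*17243 + 12198 = 29441, q_10 = 1*728 + 515 = 1243.
  i=11: a_11=5, p_11 = 5*29441 + 17243 = 164448, q_11 = 5*1243 + 728 = 6943.
  i=12: a_12=2, p_12 = 2*164448 + 29441 = 358337, q_12 = 2*6943 + 1243 = 15129.
  i=13: a_13=1, p_13 = 1*358337 + 164448 = 522785, q_13 = 1*15129 + 6943 = 22072.
Check: 522785^2 - 561*22072^2 = 273304156225 - 273304156224 = 1, so (x, y) = (522785, 22072) solves the equation, and by the theorem it is the least positive solution.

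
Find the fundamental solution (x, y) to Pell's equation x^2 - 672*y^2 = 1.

First expand sqrt(672) as a continued fraction. With x_i = (sqrt(672) + m_i)/d_i and (m_0, d_0) = (0, 1): a_0 = floor(sqrt(672)) = 25, since 25^2 = 625 <= 672 < 676 = 26^2.
Iterate m_{i+1} = d_i*a_i - m_i, d_{i+1} = (672 - m_{i+1}^2)/d_i, a_{i+1} = floor((a_0 + m_{i+1})/d_{i+1}):
  m_1 = 1*25 - 0 = 25, d_1 = (672 - 25^2)/1 = 47/1 = 47, a_1 = floor((25 + 25)/47) = 1.
  m_2 = 47*1 - 25 = 22, d_2 = (672 - 22^2)/47 = 188/47 = 4, a_2 = floor((25 + 22)/4) = 11.
  m_3 = 4*11 - 22 = 22, d_3 = (672 - 22^2)/4 = 188/4 = 47, a_3 = floor((25 + 22)/47) = 1.
  m_4 = 47*1 - 22 = 25, d_4 = (672 - 25^2)/47 = 47/47 = 1, a_4 = floor((25 + 25)/1) = 50.
  m_5 = 1*50 - 25 = 25, d_5 = (672 - 25^2)/1 = 47/1 = 47: (m_5, d_5) = (m_1, d_1) = (25, 47), so from here the quotients repeat a_1, ..., a_4; the period length is 4.
So sqrt(672) = [25; (1, 11, 1, 50)] with period length k = 4.
k is even, so the fundamental solution of x^2 - 672y^2 = 1 is (p_{k-1}, q_{k-1}) = (p_3, q_3); compute convergents through index 3.
Convergents (p_i = a_i*p_{i-1} + p_{i-2}, q_i = a_i*q_{i-1} + q_{i-2} with p_{-2}=0, p_{-1}=1, q_{-2}=1, q_{-1}=0):
  i=0: a_0=25, p_0 = 25*1 + 0 = 25, q_0 = 25*0 + 1 = 1.
  i=1: a_1=1, p_1 = 1*25 + 1 = 26, q_1 = 1*1 + 0 = 1.
  i=2: a_2=11, p_2 = 11*26 + 25 = 311, q_2 = 11*1 + 1 = 12.
  i=3: a_3=1, p_3 = 1*311 + 26 = 337, q_3 = 1*12 + 1 = 13.
Check: 337^2 - 672*13^2 = 113569 - 113568 = 1, so (x, y) = (337, 13) solves the equation, and by the theorem it is the least positive solution.

(x, y) = (337, 13)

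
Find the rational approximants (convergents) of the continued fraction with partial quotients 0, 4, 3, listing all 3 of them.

Using the convergent recurrence p_i = a_i*p_{i-1} + p_{i-2}, q_i = a_i*q_{i-1} + q_{i-2} with p_{-2}=0, p_{-1}=1, q_{-2}=1, q_{-1}=0:
  i=0: a_0=0, p_0 = 0*1 + 0 = 0, q_0 = 0*0 + 1 = 1.
  i=1: a_1=4, p_1 = 4*0 + 1 = 1, q_1 = 4*1 + 0 = 4.
  i=2: a_2=3, p_2 = 3*1 + 0 = 3, q_2 = 3*4 + 1 = 13.

0/1, 1/4, 3/13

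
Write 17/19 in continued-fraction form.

Run the Euclidean algorithm on 17 and 19; the successive quotients are the partial quotients a_0, a_1, ... (each step inverts the fractional part left over by the previous one):
  17 = 0*19 + 17, so a_0 = 0.
  19 = 1*17 + 2, so a_1 = 1.
  17 = 8*2 + 1, so a_2 = 8.
  2 = 2*1 + 0, so a_3 = 2.
The remainder reaches 0 after 4 divisions, so the expansion has 4 partial quotients, read off in order.

[0; 1, 8, 2]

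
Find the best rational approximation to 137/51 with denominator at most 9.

8/3

Expand x = 137/51 as a continued fraction with the Euclidean algorithm:
  137 = 2*51 + 35, so a_0 = 2.
  51 = 1*35 + 16, so a_1 = 1.
  35 = 2*16 + 3, so a_2 = 2.
  16 = 5*3 + 1, so a_3 = 5.
  3 = 3*1 + 0, so a_4 = 3.
so x = [2; 1, 2, 5, 3].
Convergents (p_i = a_i*p_{i-1} + p_{i-2}, q_i = a_i*q_{i-1} + q_{i-2} with p_{-2}=0, p_{-1}=1, q_{-2}=1, q_{-1}=0), until the denominator exceeds 9:
  i=0: a_0=2, p_0 = 2*1 + 0 = 2, q_0 = 2*0 + 1 = 1.
  i=1: a_1=1, p_1 = 1*2 + 1 = 3, q_1 = 1*1 + 0 = 1.
  i=2: a_2=2, p_2 = 2*3 + 2 = 8, q_2 = 2*1 + 1 = 3.
  i=3: a_3=5, p_3 = 5*8 + 3 = 43, q_3 = 5*3 + 1 = 16.
q_3 = 16 > 9, so the last convergent with denominator <= 9 is p_2/q_2 = 8/3.
The closest fraction with denominator <= 9 is either p_2/q_2 or the intermediate fraction (k*p_2 + p_1)/(k*q_2 + q_1) with the largest k >= 1 whose denominator stays <= 9; these approach x as k grows, and every other convergent or intermediate fraction in range is farther away.
Largest k: floor((9 - q_1)/q_2) = floor((9 - 1)/3) = 2.
That gives (2*8 + 3)/(2*3 + 1) = 19/7.
Compare the errors: |x - 8/3| = |137*3 - 8*51|/(51*3) = 3/153, and |x - 19/7| = |137*7 - 19*51|/(51*7) = 10/357.
Cross-multiplying, 3*357 = 1071 < 1530 = 10*153, so 3/153 is smaller: the convergent 8/3 is closer to x than 19/7.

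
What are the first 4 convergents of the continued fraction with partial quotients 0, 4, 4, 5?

0/1, 1/4, 4/17, 21/89

Using the convergent recurrence p_i = a_i*p_{i-1} + p_{i-2}, q_i = a_i*q_{i-1} + q_{i-2} with p_{-2}=0, p_{-1}=1, q_{-2}=1, q_{-1}=0:
  i=0: a_0=0, p_0 = 0*1 + 0 = 0, q_0 = 0*0 + 1 = 1.
  i=1: a_1=4, p_1 = 4*0 + 1 = 1, q_1 = 4*1 + 0 = 4.
  i=2: a_2=4, p_2 = 4*1 + 0 = 4, q_2 = 4*4 + 1 = 17.
  i=3: a_3=5, p_3 = 5*4 + 1 = 21, q_3 = 5*17 + 4 = 89.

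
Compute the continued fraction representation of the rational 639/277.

[2; 3, 3, 1, 6, 3]

Run the Euclidean algorithm on 639 and 277; the successive quotients are the partial quotients a_0, a_1, ... (each step inverts the fractional part left over by the previous one):
  639 = 2*277 + 85, so a_0 = 2.
  277 = 3*85 + 22, so a_1 = 3.
  85 = 3*22 + 19, so a_2 = 3.
  22 = 1*19 + 3, so a_3 = 1.
  19 = 6*3 + 1, so a_4 = 6.
  3 = 3*1 + 0, so a_5 = 3.
The remainder reaches 0 after 6 divisions, so the expansion has 6 partial quotients, read off in order.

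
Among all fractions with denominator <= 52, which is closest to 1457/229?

299/47

Expand x = 1457/229 as a continued fraction with the Euclidean algorithm:
  1457 = 6*229 + 83, so a_0 = 6.
  229 = 2*83 + 63, so a_1 = 2.
  83 = 1*63 + 20, so a_2 = 1.
  63 = 3*20 + 3, so a_3 = 3.
  20 = 6*3 + 2, so a_4 = 6.
  3 = 1*2 + 1, so a_5 = 1.
  2 = 2*1 + 0, so a_6 = 2.
so x = [6; 2, 1, 3, 6, 1, 2].
Convergents (p_i = a_i*p_{i-1} + p_{i-2}, q_i = a_i*q_{i-1} + q_{i-2} with p_{-2}=0, p_{-1}=1, q_{-2}=1, q_{-1}=0), until the denominator exceeds 52:
  i=0: a_0=6, p_0 = 6*1 + 0 = 6, q_0 = 6*0 + 1 = 1.
  i=1: a_1=2, p_1 = 2*6 + 1 = 13, q_1 = 2*1 + 0 = 2.
  i=2: a_2=1, p_2 = 1*13 + 6 = 19, q_2 = 1*2 + 1 = 3.
  i=3: a_3=3, p_3 = 3*19 + 13 = 70, q_3 = 3*3 + 2 = 11.
  i=4: a_4=6, p_4 = 6*70 + 19 = 439, q_4 = 6*11 + 3 = 69.
q_4 = 69 > 52, so the last convergent with denominator <= 52 is p_3/q_3 = 70/11.
The closest fraction with denominator <= 52 is either p_3/q_3 or the intermediate fraction (k*p_3 + p_2)/(k*q_3 + q_2) with the largest k >= 1 whose denominator stays <= 52; these approach x as k grows, and every other convergent or intermediate fraction in range is farther away.
Largest k: floor((52 - q_2)/q_3) = floor((52 - 3)/11) = 4.
That gives (4*70 + 19)/(4*11 + 3) = 299/47.
Compare the errors: |x - 70/11| = |1457*11 - 70*229|/(229*11) = 3/2519, and |x - 299/47| = |1457*47 - 299*229|/(229*47) = 8/10763.
Cross-multiplying, 8*2519 = 20152 < 32289 = 3*10763, so 8/10763 is smaller: the intermediate fraction 299/47 is closer to x than 70/11.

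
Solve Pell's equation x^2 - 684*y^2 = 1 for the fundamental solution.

First expand sqrt(684) as a continued fraction. With x_i = (sqrt(684) + m_i)/d_i and (m_0, d_0) = (0, 1): a_0 = floor(sqrt(684)) = 26, since 26^2 = 676 <= 684 < 729 = 27^2.
Iterate m_{i+1} = d_i*a_i - m_i, d_{i+1} = (684 - m_{i+1}^2)/d_i, a_{i+1} = floor((a_0 + m_{i+1})/d_{i+1}):
  m_1 = 1*26 - 0 = 26, d_1 = (684 - 26^2)/1 = 8/1 = 8, a_1 = floor((26 + 26)/8) = 6.
  m_2 = 8*6 - 26 = 22, d_2 = (684 - 22^2)/8 = 200/8 = 25, a_2 = floor((26 + 22)/25) = 1.
  m_3 = 25*1 - 22 = 3, d_3 = (684 - 3^2)/25 = 675/25 = 27, a_3 = floor((26 + 3)/27) = 1.
  m_4 = 27*1 - 3 = 24, d_4 = (684 - 24^2)/27 = 108/27 = 4, a_4 = floor((26 + 24)/4) = 12.
  m_5 = 4*12 - 24 = 24, d_5 = (684 - 24^2)/4 = 108/4 = 27, a_5 = floor((26 + 24)/27) = 1.
  m_6 = 27*1 - 24 = 3, d_6 = (684 - 3^2)/27 = 675/27 = 25, a_6 = floor((26 + 3)/25) = 1.
  m_7 = 25*1 - 3 = 22, d_7 = (684 - 22^2)/25 = 200/25 = 8, a_7 = floor((26 + 22)/8) = 6.
  m_8 = 8*6 - 22 = 26, d_8 = (684 - 26^2)/8 = 8/8 = 1, a_8 = floor((26 + 26)/1) = 52.
  m_9 = 1*52 - 26 = 26, d_9 = (684 - 26^2)/1 = 8/1 = 8: (m_9, d_9) = (m_1, d_1) = (26, 8), so from here the quotients repeat a_1, ..., a_8; the period length is 8.
So sqrt(684) = [26; (6, 1, 1, 12, 1, 1, 6, 52)] with period length k = 8.
k is even, so the fundamental solution of x^2 - 684y^2 = 1 is (p_{k-1}, q_{k-1}) = (p_7, q_7); compute convergents through index 7.
Convergents (p_i = a_i*p_{i-1} + p_{i-2}, q_i = a_i*q_{i-1} + q_{i-2} with p_{-2}=0, p_{-1}=1, q_{-2}=1, q_{-1}=0):
  i=0: a_0=26, p_0 = 26*1 + 0 = 26, q_0 = 26*0 + 1 = 1.
  i=1: a_1=6, p_1 = 6*26 + 1 = 157, q_1 = 6*1 + 0 = 6.
  i=2: a_2=1, p_2 = 1*157 + 26 = 183, q_2 = 1*6 + 1 = 7.
  i=3: a_3=1, p_3 = 1*183 + 157 = 340, q_3 = 1*7 + 6 = 13.
  i=4: a_4=12, p_4 = 12*340 + 183 = 4263, q_4 = 12*13 + 7 = 163.
  i=5: a_5=1, p_5 = 1*4263 + 340 = 4603, q_5 = 1*163 + 13 = 176.
  i=6: a_6=1, p_6 = 1*4603 + 4263 = 8866, q_6 = 1*176 + 163 = 339.
  i=7: a_7=6, p_7 = 6*8866 + 4603 = 57799, q_7 = 6*339 + 176 = 2210.
Check: 57799^2 - 684*2210^2 = 3340724401 - 3340724400 = 1, so (x, y) = (57799, 2210) solves the equation, and by the theorem it is the least positive solution.

(x, y) = (57799, 2210)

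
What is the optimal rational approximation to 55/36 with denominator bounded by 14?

20/13

Expand x = 55/36 as a continued fraction with the Euclidean algorithm:
  55 = 1*36 + 19, so a_0 = 1.
  36 = 1*19 + 17, so a_1 = 1.
  19 = 1*17 + 2, so a_2 = 1.
  17 = 8*2 + 1, so a_3 = 8.
  2 = 2*1 + 0, so a_4 = 2.
so x = [1; 1, 1, 8, 2].
Convergents (p_i = a_i*p_{i-1} + p_{i-2}, q_i = a_i*q_{i-1} + q_{i-2} with p_{-2}=0, p_{-1}=1, q_{-2}=1, q_{-1}=0), until the denominator exceeds 14:
  i=0: a_0=1, p_0 = 1*1 + 0 = 1, q_0 = 1*0 + 1 = 1.
  i=1: a_1=1, p_1 = 1*1 + 1 = 2, q_1 = 1*1 + 0 = 1.
  i=2: a_2=1, p_2 = 1*2 + 1 = 3, q_2 = 1*1 + 1 = 2.
  i=3: a_3=8, p_3 = 8*3 + 2 = 26, q_3 = 8*2 + 1 = 17.
q_3 = 17 > 14, so the last convergent with denominator <= 14 is p_2/q_2 = 3/2.
The closest fraction with denominator <= 14 is either p_2/q_2 or the intermediate fraction (k*p_2 + p_1)/(k*q_2 + q_1) with the largest k >= 1 whose denominator stays <= 14; these approach x as k grows, and every other convergent or intermediate fraction in range is farther away.
Largest k: floor((14 - q_1)/q_2) = floor((14 - 1)/2) = 6.
That gives (6*3 + 2)/(6*2 + 1) = 20/13.
Compare the errors: |x - 3/2| = |55*2 - 3*36|/(36*2) = 2/72, and |x - 20/13| = |55*13 - 20*36|/(36*13) = 5/468.
Cross-multiplying, 5*72 = 360 < 936 = 2*468, so 5/468 is smaller: the intermediate fraction 20/13 is closer to x than 3/2.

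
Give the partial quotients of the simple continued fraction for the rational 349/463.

Run the Euclidean algorithm on 349 and 463; the successive quotients are the partial quotients a_0, a_1, ... (each step inverts the fractional part left over by the previous one):
  349 = 0*463 + 349, so a_0 = 0.
  463 = 1*349 + 114, so a_1 = 1.
  349 = 3*114 + 7, so a_2 = 3.
  114 = 16*7 + 2, so a_3 = 16.
  7 = 3*2 + 1, so a_4 = 3.
  2 = 2*1 + 0, so a_5 = 2.
The remainder reaches 0 after 6 divisions, so the expansion has 6 partial quotients, read off in order.

[0; 1, 3, 16, 3, 2]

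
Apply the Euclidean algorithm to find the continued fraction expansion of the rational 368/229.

Run the Euclidean algorithm on 368 and 229; the successive quotients are the partial quotients a_0, a_1, ... (each step inverts the fractional part left over by the previous one):
  368 = 1*229 + 139, so a_0 = 1.
  229 = 1*139 + 90, so a_1 = 1.
  139 = 1*90 + 49, so a_2 = 1.
  90 = 1*49 + 41, so a_3 = 1.
  49 = 1*41 + 8, so a_4 = 1.
  41 = 5*8 + 1, so a_5 = 5.
  8 = 8*1 + 0, so a_6 = 8.
The remainder reaches 0 after 7 divisions, so the expansion has 7 partial quotients, read off in order.

[1; 1, 1, 1, 1, 5, 8]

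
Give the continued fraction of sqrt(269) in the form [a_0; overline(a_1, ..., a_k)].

Write x_i = (sqrt(269) + m_i)/d_i with (m_0, d_0) = (0, 1). a_0 = floor(sqrt(269)) = 16, since 16^2 = 256 <= 269 < 289 = 17^2.
Iterate m_{i+1} = d_i*a_i - m_i, d_{i+1} = (269 - m_{i+1}^2)/d_i, a_{i+1} = floor((a_0 + m_{i+1})/d_{i+1}):
  m_1 = 1*16 - 0 = 16, d_1 = (269 - 16^2)/1 = 13/1 = 13, a_1 = floor((16 + 16)/13) = 2.
  m_2 = 13*2 - 16 = 10, d_2 = (269 - 10^2)/13 = 169/13 = 13, a_2 = floor((16 + 10)/13) = 2.
  m_3 = 13*2 - 10 = 16, d_3 = (269 - 16^2)/13 = 13/13 = 1, a_3 = floor((16 + 16)/1) = 32.
  m_4 = 1*32 - 16 = 16, d_4 = (269 - 16^2)/1 = 13/1 = 13: (m_4, d_4) = (m_1, d_1) = (16, 13), so from here the quotients repeat a_1, ..., a_3; the period length is 3.
Hence the expansion of sqrt(269) is a_0 = 16 followed by the repeating block 2, 2, 32 (period 3).

[16; overline(2, 2, 32)]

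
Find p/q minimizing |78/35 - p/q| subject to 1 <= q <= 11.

Expand x = 78/35 as a continued fraction with the Euclidean algorithm:
  78 = 2*35 + 8, so a_0 = 2.
  35 = 4*8 + 3, so a_1 = 4.
  8 = 2*3 + 2, so a_2 = 2.
  3 = 1*2 + 1, so a_3 = 1.
  2 = 2*1 + 0, so a_4 = 2.
so x = [2; 4, 2, 1, 2].
Convergents (p_i = a_i*p_{i-1} + p_{i-2}, q_i = a_i*q_{i-1} + q_{i-2} with p_{-2}=0, p_{-1}=1, q_{-2}=1, q_{-1}=0), until the denominator exceeds 11:
  i=0: a_0=2, p_0 = 2*1 + 0 = 2, q_0 = 2*0 + 1 = 1.
  i=1: a_1=4, p_1 = 4*2 + 1 = 9, q_1 = 4*1 + 0 = 4.
  i=2: a_2=2, p_2 = 2*9 + 2 = 20, q_2 = 2*4 + 1 = 9.
  i=3: a_3=1, p_3 = 1*20 + 9 = 29, q_3 = 1*9 + 4 = 13.
q_3 = 13 > 11, so the last convergent with denominator <= 11 is p_2/q_2 = 20/9.
The closest fraction with denominator <= 11 is either p_2/q_2 or the intermediate fraction (k*p_2 + p_1)/(k*q_2 + q_1) with the largest k >= 1 whose denominator stays <= 11; these approach x as k grows, and every other convergent or intermediate fraction in range is farther away.
Largest k: floor((11 - q_1)/q_2) = floor((11 - 4)/9) = 0.
Since k = 0, no intermediate fraction beyond p_2/q_2 has denominator <= 11, so the convergent 20/9 is the closest (its error is |78*9 - 20*35|/(35*9) = 2/315).

20/9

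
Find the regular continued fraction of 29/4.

[7; 4]

Run the Euclidean algorithm on 29 and 4; the successive quotients are the partial quotients a_0, a_1, ... (each step inverts the fractional part left over by the previous one):
  29 = 7*4 + 1, so a_0 = 7.
  4 = 4*1 + 0, so a_1 = 4.
The remainder reaches 0 after 2 divisions, so the expansion has 2 partial quotients, read off in order.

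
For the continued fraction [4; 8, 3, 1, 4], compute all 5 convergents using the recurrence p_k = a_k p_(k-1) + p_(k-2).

Using the convergent recurrence p_i = a_i*p_{i-1} + p_{i-2}, q_i = a_i*q_{i-1} + q_{i-2} with p_{-2}=0, p_{-1}=1, q_{-2}=1, q_{-1}=0:
  i=0: a_0=4, p_0 = 4*1 + 0 = 4, q_0 = 4*0 + 1 = 1.
  i=1: a_1=8, p_1 = 8*4 + 1 = 33, q_1 = 8*1 + 0 = 8.
  i=2: a_2=3, p_2 = 3*33 + 4 = 103, q_2 = 3*8 + 1 = 25.
  i=3: a_3=1, p_3 = 1*103 + 33 = 136, q_3 = 1*25 + 8 = 33.
  i=4: a_4=4, p_4 = 4*136 + 103 = 647, q_4 = 4*33 + 25 = 157.

4/1, 33/8, 103/25, 136/33, 647/157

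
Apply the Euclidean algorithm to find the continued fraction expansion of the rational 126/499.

Run the Euclidean algorithm on 126 and 499; the successive quotients are the partial quotients a_0, a_1, ... (each step inverts the fractional part left over by the previous one):
  126 = 0*499 + 126, so a_0 = 0.
  499 = 3*126 + 121, so a_1 = 3.
  126 = 1*121 + 5, so a_2 = 1.
  121 = 24*5 + 1, so a_3 = 24.
  5 = 5*1 + 0, so a_4 = 5.
The remainder reaches 0 after 5 divisions, so the expansion has 5 partial quotients, read off in order.

[0; 3, 1, 24, 5]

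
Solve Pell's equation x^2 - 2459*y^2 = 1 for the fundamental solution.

First expand sqrt(2459) as a continued fraction. With x_i = (sqrt(2459) + m_i)/d_i and (m_0, d_0) = (0, 1): a_0 = floor(sqrt(2459)) = 49, since 49^2 = 2401 <= 2459 < 2500 = 50^2.
Iterate m_{i+1} = d_i*a_i - m_i, d_{i+1} = (2459 - m_{i+1}^2)/d_i, a_{i+1} = floor((a_0 + m_{i+1})/d_{i+1}):
  m_1 = 1*49 - 0 = 49, d_1 = (2459 - 49^2)/1 = 58/1 = 58, a_1 = floor((49 + 49)/58) = 1.
  m_2 = 58*1 - 49 = 9, d_2 = (2459 - 9^2)/58 = 2378/58 = 41, a_2 = floor((49 + 9)/41) = 1.
  m_3 = 41*1 - 9 = 32, d_3 = (2459 - 32^2)/41 = 1435/41 = 35, a_3 = floor((49 + 32)/35) = 2.
  m_4 = 35*2 - 32 = 38, d_4 = (2459 - 38^2)/35 = 1015/35 = 29, a_4 = floor((49 + 38)/29) = 3.
  m_5 = 29*3 - 38 = 49, d_5 = (2459 - 49^2)/29 = 58/29 = 2, a_5 = floor((49 + 49)/2) = 49.
  m_6 = 2*49 - 49 = 49, d_6 = (2459 - 49^2)/2 = 58/2 = 29, a_6 = floor((49 + 49)/29) = 3.
  m_7 = 29*3 - 49 = 38, d_7 = (2459 - 38^2)/29 = 1015/29 = 35, a_7 = floor((49 + 38)/35) = 2.
  m_8 = 35*2 - 38 = 32, d_8 = (2459 - 32^2)/35 = 1435/35 = 41, a_8 = floor((49 + 32)/41) = 1.
  m_9 = 41*1 - 32 = 9, d_9 = (2459 - 9^2)/41 = 2378/41 = 58, a_9 = floor((49 + 9)/58) = 1.
  m_10 = 58*1 - 9 = 49, d_10 = (2459 - 49^2)/58 = 58/58 = 1, a_10 = floor((49 + 49)/1) = 98.
  m_11 = 1*98 - 49 = 49, d_11 = (2459 - 49^2)/1 = 58/1 = 58: (m_11, d_11) = (m_1, d_1) = (49, 58), so from here the quotients repeat a_1, ..., a_10; the period length is 10.
So sqrt(2459) = [49; (1, 1, 2, 3, 49, 3, 2, 1, 1, 98)] with period length k = 10.
k is even, so the fundamental solution of x^2 - 2459y^2 = 1 is (p_{k-1}, q_{k-1}) = (p_9, q_9); compute convergents through index 9.
Convergents (p_i = a_i*p_{i-1} + p_{i-2}, q_i = a_i*q_{i-1} + q_{i-2} with p_{-2}=0, p_{-1}=1, q_{-2}=1, q_{-1}=0):
  i=0: a_0=49, p_0 = 49*1 + 0 = 49, q_0 = 49*0 + 1 = 1.
  i=1: a_1=1, p_1 = 1*49 + 1 = 50, q_1 = 1*1 + 0 = 1.
  i=2: a_2=1, p_2 = 1*50 + 49 = 99, q_2 = 1*1 + 1 = 2.
  i=3: a_3=2, p_3 = 2*99 + 50 = 248, q_3 = 2*2 + 1 = 5.
  i=4: a_4=3, p_4 = 3*248 + 99 = 843, q_4 = 3*5 + 2 = 17.
  i=5: a_5=49, p_5 = 49*843 + 248 = 41555, q_5 = 49*17 + 5 = 838.
  i=6: a_6=3, p_6 = 3*41555 + 843 = 125508, q_6 = 3*838 + 17 = 2531.
  i=7: a_7=2, p_7 = 2*125508 + 41555 = 292571, q_7 = 2*2531 + 838 = 5900.
  i=8: a_8=1, p_8 = 1*292571 + 125508 = 418079, q_8 = 1*5900 + 2531 = 8431.
  i=9: a_9=1, p_9 = 1*418079 + 292571 = 710650, q_9 = 1*8431 + 5900 = 14331.
Check: 710650^2 - 2459*14331^2 = 505023422500 - 505023422499 = 1, so (x, y) = (710650, 14331) solves the equation, and by the theorem it is the least positive solution.

(x, y) = (710650, 14331)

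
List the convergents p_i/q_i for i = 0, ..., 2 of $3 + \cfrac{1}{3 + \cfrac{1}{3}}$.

Using the convergent recurrence p_i = a_i*p_{i-1} + p_{i-2}, q_i = a_i*q_{i-1} + q_{i-2} with p_{-2}=0, p_{-1}=1, q_{-2}=1, q_{-1}=0:
  i=0: a_0=3, p_0 = 3*1 + 0 = 3, q_0 = 3*0 + 1 = 1.
  i=1: a_1=3, p_1 = 3*3 + 1 = 10, q_1 = 3*1 + 0 = 3.
  i=2: a_2=3, p_2 = 3*10 + 3 = 33, q_2 = 3*3 + 1 = 10.

3/1, 10/3, 33/10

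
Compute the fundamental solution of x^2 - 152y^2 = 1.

(x, y) = (37, 3)

First expand sqrt(152) as a continued fraction. With x_i = (sqrt(152) + m_i)/d_i and (m_0, d_0) = (0, 1): a_0 = floor(sqrt(152)) = 12, since 12^2 = 144 <= 152 < 169 = 13^2.
Iterate m_{i+1} = d_i*a_i - m_i, d_{i+1} = (152 - m_{i+1}^2)/d_i, a_{i+1} = floor((a_0 + m_{i+1})/d_{i+1}):
  m_1 = 1*12 - 0 = 12, d_1 = (152 - 12^2)/1 = 8/1 = 8, a_1 = floor((12 + 12)/8) = 3.
  m_2 = 8*3 - 12 = 12, d_2 = (152 - 12^2)/8 = 8/8 = 1, a_2 = floor((12 + 12)/1) = 24.
  m_3 = 1*24 - 12 = 12, d_3 = (152 - 12^2)/1 = 8/1 = 8: (m_3, d_3) = (m_1, d_1) = (12, 8), so from here the quotients repeat a_1, a_2; the period length is 2.
So sqrt(152) = [12; (3, 24)] with period length k = 2.
k is even, so the fundamental solution of x^2 - 152y^2 = 1 is (p_{k-1}, q_{k-1}) = (p_1, q_1); compute convergents through index 1.
Convergents (p_i = a_i*p_{i-1} + p_{i-2}, q_i = a_i*q_{i-1} + q_{i-2} with p_{-2}=0, p_{-1}=1, q_{-2}=1, q_{-1}=0):
  i=0: a_0=12, p_0 = 12*1 + 0 = 12, q_0 = 12*0 + 1 = 1.
  i=1: a_1=3, p_1 = 3*12 + 1 = 37, q_1 = 3*1 + 0 = 3.
Check: 37^2 - 152*3^2 = 1369 - 1368 = 1, so (x, y) = (37, 3) solves the equation, and by the theorem it is the least positive solution.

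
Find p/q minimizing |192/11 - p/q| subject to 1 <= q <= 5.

Expand x = 192/11 as a continued fraction with the Euclidean algorithm:
  192 = 17*11 + 5, so a_0 = 17.
  11 = 2*5 + 1, so a_1 = 2.
  5 = 5*1 + 0, so a_2 = 5.
so x = [17; 2, 5].
Convergents (p_i = a_i*p_{i-1} + p_{i-2}, q_i = a_i*q_{i-1} + q_{i-2} with p_{-2}=0, p_{-1}=1, q_{-2}=1, q_{-1}=0), until the denominator exceeds 5:
  i=0: a_0=17, p_0 = 17*1 + 0 = 17, q_0 = 17*0 + 1 = 1.
  i=1: a_1=2, p_1 = 2*17 + 1 = 35, q_1 = 2*1 + 0 = 2.
  i=2: a_2=5, p_2 = 5*35 + 17 = 192, q_2 = 5*2 + 1 = 11.
q_2 = 11 > 5, so the last convergent with denominator <= 5 is p_1/q_1 = 35/2.
The closest fraction with denominator <= 5 is either p_1/q_1 or the intermediate fraction (k*p_1 + p_0)/(k*q_1 + q_0) with the largest k >= 1 whose denominator stays <= 5; these approach x as k grows, and every other convergent or intermediate fraction in range is farther away.
Largest k: floor((5 - q_0)/q_1) = floor((5 - 1)/2) = 2.
That gives (2*35 + 17)/(2*2 + 1) = 87/5.
Compare the errors: |x - 35/2| = |192*2 - 35*11|/(11*2) = 1/22, and |x - 87/5| = |192*5 - 87*11|/(11*5) = 3/55.
Cross-multiplying, 1*55 = 55 < 66 = 3*22, so 1/22 is smaller: the convergent 35/2 is closer to x than 87/5.

35/2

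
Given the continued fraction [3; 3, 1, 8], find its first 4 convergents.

Using the convergent recurrence p_i = a_i*p_{i-1} + p_{i-2}, q_i = a_i*q_{i-1} + q_{i-2} with p_{-2}=0, p_{-1}=1, q_{-2}=1, q_{-1}=0:
  i=0: a_0=3, p_0 = 3*1 + 0 = 3, q_0 = 3*0 + 1 = 1.
  i=1: a_1=3, p_1 = 3*3 + 1 = 10, q_1 = 3*1 + 0 = 3.
  i=2: a_2=1, p_2 = 1*10 + 3 = 13, q_2 = 1*3 + 1 = 4.
  i=3: a_3=8, p_3 = 8*13 + 10 = 114, q_3 = 8*4 + 3 = 35.

3/1, 10/3, 13/4, 114/35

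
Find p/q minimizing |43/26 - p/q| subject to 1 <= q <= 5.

Expand x = 43/26 as a continued fraction with the Euclidean algorithm:
  43 = 1*26 + 17, so a_0 = 1.
  26 = 1*17 + 9, so a_1 = 1.
  17 = 1*9 + 8, so a_2 = 1.
  9 = 1*8 + 1, so a_3 = 1.
  8 = 8*1 + 0, so a_4 = 8.
so x = [1; 1, 1, 1, 8].
Convergents (p_i = a_i*p_{i-1} + p_{i-2}, q_i = a_i*q_{i-1} + q_{i-2} with p_{-2}=0, p_{-1}=1, q_{-2}=1, q_{-1}=0), until the denominator exceeds 5:
  i=0: a_0=1, p_0 = 1*1 + 0 = 1, q_0 = 1*0 + 1 = 1.
  i=1: a_1=1, p_1 = 1*1 + 1 = 2, q_1 = 1*1 + 0 = 1.
  i=2: a_2=1, p_2 = 1*2 + 1 = 3, q_2 = 1*1 + 1 = 2.
  i=3: a_3=1, p_3 = 1*3 + 2 = 5, q_3 = 1*2 + 1 = 3.
  i=4: a_4=8, p_4 = 8*5 + 3 = 43, q_4 = 8*3 + 2 = 26.
q_4 = 26 > 5, so the last convergent with denominator <= 5 is p_3/q_3 = 5/3.
The closest fraction with denominator <= 5 is either p_3/q_3 or the intermediate fraction (k*p_3 + p_2)/(k*q_3 + q_2) with the largest k >= 1 whose denominator stays <= 5; these approach x as k grows, and every other convergent or intermediate fraction in range is farther away.
Largest k: floor((5 - q_2)/q_3) = floor((5 - 2)/3) = 1.
That gives (1*5 + 3)/(1*3 + 2) = 8/5.
Compare the errors: |x - 5/3| = |43*3 - 5*26|/(26*3) = 1/78, and |x - 8/5| = |43*5 - 8*26|/(26*5) = 7/130.
Cross-multiplying, 1*130 = 130 < 546 = 7*78, so 1/78 is smaller: the convergent 5/3 is closer to x than 8/5.

5/3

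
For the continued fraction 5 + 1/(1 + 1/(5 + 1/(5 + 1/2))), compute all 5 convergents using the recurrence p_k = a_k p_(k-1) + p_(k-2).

Using the convergent recurrence p_i = a_i*p_{i-1} + p_{i-2}, q_i = a_i*q_{i-1} + q_{i-2} with p_{-2}=0, p_{-1}=1, q_{-2}=1, q_{-1}=0:
  i=0: a_0=5, p_0 = 5*1 + 0 = 5, q_0 = 5*0 + 1 = 1.
  i=1: a_1=1, p_1 = 1*5 + 1 = 6, q_1 = 1*1 + 0 = 1.
  i=2: a_2=5, p_2 = 5*6 + 5 = 35, q_2 = 5*1 + 1 = 6.
  i=3: a_3=5, p_3 = 5*35 + 6 = 181, q_3 = 5*6 + 1 = 31.
  i=4: a_4=2, p_4 = 2*181 + 35 = 397, q_4 = 2*31 + 6 = 68.

5/1, 6/1, 35/6, 181/31, 397/68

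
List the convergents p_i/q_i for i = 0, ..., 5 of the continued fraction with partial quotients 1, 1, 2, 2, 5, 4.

Using the convergent recurrence p_i = a_i*p_{i-1} + p_{i-2}, q_i = a_i*q_{i-1} + q_{i-2} with p_{-2}=0, p_{-1}=1, q_{-2}=1, q_{-1}=0:
  i=0: a_0=1, p_0 = 1*1 + 0 = 1, q_0 = 1*0 + 1 = 1.
  i=1: a_1=1, p_1 = 1*1 + 1 = 2, q_1 = 1*1 + 0 = 1.
  i=2: a_2=2, p_2 = 2*2 + 1 = 5, q_2 = 2*1 + 1 = 3.
  i=3: a_3=2, p_3 = 2*5 + 2 = 12, q_3 = 2*3 + 1 = 7.
  i=4: a_4=5, p_4 = 5*12 + 5 = 65, q_4 = 5*7 + 3 = 38.
  i=5: a_5=4, p_5 = 4*65 + 12 = 272, q_5 = 4*38 + 7 = 159.

1/1, 2/1, 5/3, 12/7, 65/38, 272/159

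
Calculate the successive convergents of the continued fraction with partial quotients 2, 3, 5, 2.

2/1, 7/3, 37/16, 81/35

Using the convergent recurrence p_i = a_i*p_{i-1} + p_{i-2}, q_i = a_i*q_{i-1} + q_{i-2} with p_{-2}=0, p_{-1}=1, q_{-2}=1, q_{-1}=0:
  i=0: a_0=2, p_0 = 2*1 + 0 = 2, q_0 = 2*0 + 1 = 1.
  i=1: a_1=3, p_1 = 3*2 + 1 = 7, q_1 = 3*1 + 0 = 3.
  i=2: a_2=5, p_2 = 5*7 + 2 = 37, q_2 = 5*3 + 1 = 16.
  i=3: a_3=2, p_3 = 2*37 + 7 = 81, q_3 = 2*16 + 3 = 35.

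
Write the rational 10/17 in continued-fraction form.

[0; 1, 1, 2, 3]

Run the Euclidean algorithm on 10 and 17; the successive quotients are the partial quotients a_0, a_1, ... (each step inverts the fractional part left over by the previous one):
  10 = 0*17 + 10, so a_0 = 0.
  17 = 1*10 + 7, so a_1 = 1.
  10 = 1*7 + 3, so a_2 = 1.
  7 = 2*3 + 1, so a_3 = 2.
  3 = 3*1 + 0, so a_4 = 3.
The remainder reaches 0 after 5 divisions, so the expansion has 5 partial quotients, read off in order.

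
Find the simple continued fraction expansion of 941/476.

[1; 1, 42, 3, 1, 2]

Run the Euclidean algorithm on 941 and 476; the successive quotients are the partial quotients a_0, a_1, ... (each step inverts the fractional part left over by the previous one):
  941 = 1*476 + 465, so a_0 = 1.
  476 = 1*465 + 11, so a_1 = 1.
  465 = 42*11 + 3, so a_2 = 42.
  11 = 3*3 + 2, so a_3 = 3.
  3 = 1*2 + 1, so a_4 = 1.
  2 = 2*1 + 0, so a_5 = 2.
The remainder reaches 0 after 6 divisions, so the expansion has 6 partial quotients, read off in order.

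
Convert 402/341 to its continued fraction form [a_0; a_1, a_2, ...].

Run the Euclidean algorithm on 402 and 341; the successive quotients are the partial quotients a_0, a_1, ... (each step inverts the fractional part left over by the previous one):
  402 = 1*341 + 61, so a_0 = 1.
  341 = 5*61 + 36, so a_1 = 5.
  61 = 1*36 + 25, so a_2 = 1.
  36 = 1*25 + 11, so a_3 = 1.
  25 = 2*11 + 3, so a_4 = 2.
  11 = 3*3 + 2, so a_5 = 3.
  3 = 1*2 + 1, so a_6 = 1.
  2 = 2*1 + 0, so a_7 = 2.
The remainder reaches 0 after 8 divisions, so the expansion has 8 partial quotients, read off in order.

[1; 5, 1, 1, 2, 3, 1, 2]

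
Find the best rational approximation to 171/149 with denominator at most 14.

Expand x = 171/149 as a continued fraction with the Euclidean algorithm:
  171 = 1*149 + 22, so a_0 = 1.
  149 = 6*22 + 17, so a_1 = 6.
  22 = 1*17 + 5, so a_2 = 1.
  17 = 3*5 + 2, so a_3 = 3.
  5 = 2*2 + 1, so a_4 = 2.
  2 = 2*1 + 0, so a_5 = 2.
so x = [1; 6, 1, 3, 2, 2].
Convergents (p_i = a_i*p_{i-1} + p_{i-2}, q_i = a_i*q_{i-1} + q_{i-2} with p_{-2}=0, p_{-1}=1, q_{-2}=1, q_{-1}=0), until the denominator exceeds 14:
  i=0: a_0=1, p_0 = 1*1 + 0 = 1, q_0 = 1*0 + 1 = 1.
  i=1: a_1=6, p_1 = 6*1 + 1 = 7, q_1 = 6*1 + 0 = 6.
  i=2: a_2=1, p_2 = 1*7 + 1 = 8, q_2 = 1*6 + 1 = 7.
  i=3: a_3=3, p_3 = 3*8 + 7 = 31, q_3 = 3*7 + 6 = 27.
q_3 = 27 > 14, so the last convergent with denominator <= 14 is p_2/q_2 = 8/7.
The closest fraction with denominator <= 14 is either p_2/q_2 or the intermediate fraction (k*p_2 + p_1)/(k*q_2 + q_1) with the largest k >= 1 whose denominator stays <= 14; these approach x as k grows, and every other convergent or intermediate fraction in range is farther away.
Largest k: floor((14 - q_1)/q_2) = floor((14 - 6)/7) = 1.
That gives (1*8 + 7)/(1*7 + 6) = 15/13.
Compare the errors: |x - 8/7| = |171*7 - 8*149|/(149*7) = 5/1043, and |x - 15/13| = |171*13 - 15*149|/(149*13) = 12/1937.
Cross-multiplying, 5*1937 = 9685 < 12516 = 12*1043, so 5/1043 is smaller: the convergent 8/7 is closer to x than 15/13.

8/7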